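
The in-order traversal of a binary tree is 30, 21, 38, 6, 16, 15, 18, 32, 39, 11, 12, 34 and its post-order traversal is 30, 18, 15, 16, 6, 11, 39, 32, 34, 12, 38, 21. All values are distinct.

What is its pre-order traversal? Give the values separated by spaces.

The last element of post-order is the root; it splits in-order into left and right subtrees.
Root 21: left subtree has 1 node {30}, right has 10 {38, 6, 16, 15, 18, 32, 39, 11, 12, 34}.
  Root 38: left subtree has 0 nodes { }, right has 9 {6, 16, 15, 18, 32, 39, 11, 12, 34}.
    Root 12: left subtree has 7 nodes {6, 16, 15, 18, 32, 39, 11}, right has 1 {34}.
      Root 32: left subtree has 4 nodes {6, 16, 15, 18}, right has 2 {39, 11}.
        Root 6: left subtree has 0 nodes { }, right has 3 {16, 15, 18}.
          Root 16: left subtree has 0 nodes { }, right has 2 {15, 18}.
            Root 15: left subtree has 0 nodes { }, right has 1 {18}.
        Root 39: left subtree has 0 nodes { }, right has 1 {11}.

21 30 38 12 32 6 16 15 18 39 11 34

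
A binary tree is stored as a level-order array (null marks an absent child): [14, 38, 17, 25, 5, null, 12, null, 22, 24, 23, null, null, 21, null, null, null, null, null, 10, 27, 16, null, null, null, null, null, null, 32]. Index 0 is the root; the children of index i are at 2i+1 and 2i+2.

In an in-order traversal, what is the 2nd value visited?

22

In-order visits the left subtree, then the node, then the right subtree.
At 14: go left to 38.
  At 38: go left to 25.
    At 25: no left child.
    Visit 25.
    At 25: go right to 22.
      22 is a leaf — visit 22.
  Visit 38.
  At 38: go right to 5.
    At 5: go left to 24.
      At 24: go left to 10.
        10 is a leaf — visit 10.
      Visit 24.
      At 24: go right to 27.
        27 is a leaf — visit 27.
    Visit 5.
    At 5: go right to 23.
      At 23: go left to 16.
        16 is a leaf — visit 16.
      Visit 23.
      At 23: no right child.
Visit 14.
At 14: go right to 17.
  At 17: no left child.
  Visit 17.
  At 17: go right to 12.
    At 12: go left to 21.
      At 21: no left child.
      Visit 21.
      At 21: go right to 32.
        32 is a leaf — visit 32.
    Visit 12.
    At 12: no right child.
Full in-order sequence: 25, 22, 38, 10, 24, 27, 5, 16, 23, 14, 17, 21, 32, 12.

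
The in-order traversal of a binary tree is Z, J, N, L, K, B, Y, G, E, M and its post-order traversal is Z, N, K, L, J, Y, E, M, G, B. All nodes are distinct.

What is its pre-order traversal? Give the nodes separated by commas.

The last element of post-order is the root; it splits in-order into left and right subtrees.
Root B: left subtree has 5 nodes {Z, J, N, L, K}, right has 4 {Y, G, E, M}.
  Root J: left subtree has 1 node {Z}, right has 3 {N, L, K}.
    Root L: left subtree has 1 node {N}, right has 1 {K}.
  Root G: left subtree has 1 node {Y}, right has 2 {E, M}.
    Root M: left subtree has 1 node {E}, right has 0 { }.

B, J, Z, L, N, K, G, Y, M, E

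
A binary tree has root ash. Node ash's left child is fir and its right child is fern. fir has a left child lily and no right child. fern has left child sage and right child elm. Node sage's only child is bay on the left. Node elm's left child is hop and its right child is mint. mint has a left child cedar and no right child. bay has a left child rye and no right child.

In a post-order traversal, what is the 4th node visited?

Post-order visits the left subtree, then the right subtree, then the node.
At ash: go left to fir.
  At fir: go left to lily.
    lily is a leaf — visit lily.
  At fir: no right child.
  Visit fir.
At ash: go right to fern.
  At fern: go left to sage.
    At sage: go left to bay.
      At bay: go left to rye.
        rye is a leaf — visit rye.
      At bay: no right child.
      Visit bay.
    At sage: no right child.
    Visit sage.
  At fern: go right to elm.
    At elm: go left to hop.
      hop is a leaf — visit hop.
    At elm: go right to mint.
      At mint: go left to cedar.
        cedar is a leaf — visit cedar.
      At mint: no right child.
      Visit mint.
    Visit elm.
  Visit fern.
Visit ash.
Full post-order sequence: lily, fir, rye, bay, sage, hop, cedar, mint, elm, fern, ash.

bay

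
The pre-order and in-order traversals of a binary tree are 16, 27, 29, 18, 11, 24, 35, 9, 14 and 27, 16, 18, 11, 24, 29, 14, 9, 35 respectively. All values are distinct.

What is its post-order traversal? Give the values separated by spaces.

The first element of pre-order is the root; it splits in-order into left and right subtrees.
Root 16: left subtree has 1 node {27}, right has 7 {18, 11, 24, 29, 14, 9, 35}.
  Root 29: left subtree has 3 nodes {18, 11, 24}, right has 3 {14, 9, 35}.
    Root 18: left subtree has 0 nodes { }, right has 2 {11, 24}.
      Root 11: left subtree has 0 nodes { }, right has 1 {24}.
    Root 35: left subtree has 2 nodes {14, 9}, right has 0 { }.
      Root 9: left subtree has 1 node {14}, right has 0 { }.

27 24 11 18 14 9 35 29 16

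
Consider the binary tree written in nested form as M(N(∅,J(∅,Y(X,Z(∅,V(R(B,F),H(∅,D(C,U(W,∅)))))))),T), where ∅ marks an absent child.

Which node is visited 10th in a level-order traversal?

Level-order visits nodes level by level from the root, left to right within each level.
Level 0: M
Level 1: N, T
Level 2: J
Level 3: Y
Level 4: X, Z
Level 5: V
Level 6: R, H
Level 7: B, F, D
Level 8: C, U
Level 9: W
Full level-order sequence: M, N, T, J, Y, X, Z, V, R, H, B, F, D, C, U, W.

H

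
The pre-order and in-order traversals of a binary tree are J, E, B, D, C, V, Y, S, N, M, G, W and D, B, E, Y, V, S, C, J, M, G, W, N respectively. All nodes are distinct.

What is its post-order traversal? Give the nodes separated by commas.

The first element of pre-order is the root; it splits in-order into left and right subtrees.
Root J: left subtree has 7 nodes {D, B, E, Y, V, S, C}, right has 4 {M, G, W, N}.
  Root E: left subtree has 2 nodes {D, B}, right has 4 {Y, V, S, C}.
    Root B: left subtree has 1 node {D}, right has 0 { }.
    Root C: left subtree has 3 nodes {Y, V, S}, right has 0 { }.
      Root V: left subtree has 1 node {Y}, right has 1 {S}.
  Root N: left subtree has 3 nodes {M, G, W}, right has 0 { }.
    Root M: left subtree has 0 nodes { }, right has 2 {G, W}.
      Root G: left subtree has 0 nodes { }, right has 1 {W}.

D, B, Y, S, V, C, E, W, G, M, N, J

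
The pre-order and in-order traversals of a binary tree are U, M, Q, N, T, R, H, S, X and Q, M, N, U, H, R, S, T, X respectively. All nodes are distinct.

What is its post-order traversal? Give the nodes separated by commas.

Q, N, M, H, S, R, X, T, U

The first element of pre-order is the root; it splits in-order into left and right subtrees.
Root U: left subtree has 3 nodes {Q, M, N}, right has 5 {H, R, S, T, X}.
  Root M: left subtree has 1 node {Q}, right has 1 {N}.
  Root T: left subtree has 3 nodes {H, R, S}, right has 1 {X}.
    Root R: left subtree has 1 node {H}, right has 1 {S}.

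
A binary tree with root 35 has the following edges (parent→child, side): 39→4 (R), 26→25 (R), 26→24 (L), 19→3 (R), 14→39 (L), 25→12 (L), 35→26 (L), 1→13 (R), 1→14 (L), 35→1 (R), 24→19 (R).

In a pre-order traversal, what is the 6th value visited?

25

Pre-order visits the node, then its left subtree, then its right subtree.
Visit 35.
At 35: go left to 26.
  Visit 26.
  At 26: go left to 24.
    Visit 24.
    At 24: no left child.
    At 24: go right to 19.
      Visit 19.
      At 19: no left child.
      At 19: go right to 3.
        3 is a leaf — visit 3.
  At 26: go right to 25.
    Visit 25.
    At 25: go left to 12.
      12 is a leaf — visit 12.
    At 25: no right child.
At 35: go right to 1.
  Visit 1.
  At 1: go left to 14.
    Visit 14.
    At 14: go left to 39.
      Visit 39.
      At 39: no left child.
      At 39: go right to 4.
        4 is a leaf — visit 4.
    At 14: no right child.
  At 1: go right to 13.
    13 is a leaf — visit 13.
Full pre-order sequence: 35, 26, 24, 19, 3, 25, 12, 1, 14, 39, 4, 13.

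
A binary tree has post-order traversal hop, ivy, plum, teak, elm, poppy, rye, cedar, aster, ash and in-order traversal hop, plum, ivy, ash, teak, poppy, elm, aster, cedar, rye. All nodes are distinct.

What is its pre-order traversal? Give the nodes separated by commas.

The last element of post-order is the root; it splits in-order into left and right subtrees.
Root ash: left subtree has 3 nodes {hop, plum, ivy}, right has 6 {teak, poppy, elm, aster, cedar, rye}.
  Root plum: left subtree has 1 node {hop}, right has 1 {ivy}.
  Root aster: left subtree has 3 nodes {teak, poppy, elm}, right has 2 {cedar, rye}.
    Root poppy: left subtree has 1 node {teak}, right has 1 {elm}.
    Root cedar: left subtree has 0 nodes { }, right has 1 {rye}.

ash, plum, hop, ivy, aster, poppy, teak, elm, cedar, rye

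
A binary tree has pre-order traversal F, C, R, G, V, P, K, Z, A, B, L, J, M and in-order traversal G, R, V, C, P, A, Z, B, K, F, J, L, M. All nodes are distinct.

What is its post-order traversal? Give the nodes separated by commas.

G, V, R, A, B, Z, K, P, C, J, M, L, F

The first element of pre-order is the root; it splits in-order into left and right subtrees.
Root F: left subtree has 9 nodes {G, R, V, C, P, A, Z, B, K}, right has 3 {J, L, M}.
  Root C: left subtree has 3 nodes {G, R, V}, right has 5 {P, A, Z, B, K}.
    Root R: left subtree has 1 node {G}, right has 1 {V}.
    Root P: left subtree has 0 nodes { }, right has 4 {A, Z, B, K}.
      Root K: left subtree has 3 nodes {A, Z, B}, right has 0 { }.
        Root Z: left subtree has 1 node {A}, right has 1 {B}.
  Root L: left subtree has 1 node {J}, right has 1 {M}.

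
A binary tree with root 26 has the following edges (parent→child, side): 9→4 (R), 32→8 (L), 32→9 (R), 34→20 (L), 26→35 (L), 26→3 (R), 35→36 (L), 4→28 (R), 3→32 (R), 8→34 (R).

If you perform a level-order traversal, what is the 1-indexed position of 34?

8

Level-order visits nodes level by level from the root, left to right within each level.
Level 0: 26
Level 1: 35, 3
Level 2: 36, 32
Level 3: 8, 9
Level 4: 34, 4
Level 5: 20, 28
Full level-order sequence: 26, 35, 3, 36, 32, 8, 9, 34, 4, 20, 28.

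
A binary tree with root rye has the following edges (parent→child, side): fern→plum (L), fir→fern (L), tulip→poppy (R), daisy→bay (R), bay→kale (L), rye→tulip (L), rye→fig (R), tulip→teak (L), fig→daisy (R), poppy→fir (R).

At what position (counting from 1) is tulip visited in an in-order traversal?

In-order visits the left subtree, then the node, then the right subtree.
At rye: go left to tulip.
  At tulip: go left to teak.
    teak is a leaf — visit teak.
  Visit tulip.
  At tulip: go right to poppy.
    At poppy: no left child.
    Visit poppy.
    At poppy: go right to fir.
      At fir: go left to fern.
        At fern: go left to plum.
          plum is a leaf — visit plum.
        Visit fern.
        At fern: no right child.
      Visit fir.
      At fir: no right child.
Visit rye.
At rye: go right to fig.
  At fig: no left child.
  Visit fig.
  At fig: go right to daisy.
    At daisy: no left child.
    Visit daisy.
    At daisy: go right to bay.
      At bay: go left to kale.
        kale is a leaf — visit kale.
      Visit bay.
      At bay: no right child.
Full in-order sequence: teak, tulip, poppy, plum, fern, fir, rye, fig, daisy, kale, bay.

2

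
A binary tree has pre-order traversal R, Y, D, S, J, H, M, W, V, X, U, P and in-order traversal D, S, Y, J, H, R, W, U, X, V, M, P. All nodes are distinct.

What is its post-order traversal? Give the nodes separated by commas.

S, D, H, J, Y, U, X, V, W, P, M, R

The first element of pre-order is the root; it splits in-order into left and right subtrees.
Root R: left subtree has 5 nodes {D, S, Y, J, H}, right has 6 {W, U, X, V, M, P}.
  Root Y: left subtree has 2 nodes {D, S}, right has 2 {J, H}.
    Root D: left subtree has 0 nodes { }, right has 1 {S}.
    Root J: left subtree has 0 nodes { }, right has 1 {H}.
  Root M: left subtree has 4 nodes {W, U, X, V}, right has 1 {P}.
    Root W: left subtree has 0 nodes { }, right has 3 {U, X, V}.
      Root V: left subtree has 2 nodes {U, X}, right has 0 { }.
        Root X: left subtree has 1 node {U}, right has 0 { }.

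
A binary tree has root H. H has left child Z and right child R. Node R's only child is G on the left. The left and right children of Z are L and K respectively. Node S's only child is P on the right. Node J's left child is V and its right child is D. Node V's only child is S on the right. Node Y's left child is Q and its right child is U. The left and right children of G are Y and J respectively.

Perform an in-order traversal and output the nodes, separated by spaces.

In-order visits the left subtree, then the node, then the right subtree.
At H: go left to Z.
  At Z: go left to L.
    L is a leaf — visit L.
  Visit Z.
  At Z: go right to K.
    K is a leaf — visit K.
Visit H.
At H: go right to R.
  At R: go left to G.
    At G: go left to Y.
      At Y: go left to Q.
        Q is a leaf — visit Q.
      Visit Y.
      At Y: go right to U.
        U is a leaf — visit U.
    Visit G.
    At G: go right to J.
      At J: go left to V.
        At V: no left child.
        Visit V.
        At V: go right to S.
          At S: no left child.
          Visit S.
          At S: go right to P.
            P is a leaf — visit P.
      Visit J.
      At J: go right to D.
        D is a leaf — visit D.
  Visit R.
  At R: no right child.

L Z K H Q Y U G V S P J D R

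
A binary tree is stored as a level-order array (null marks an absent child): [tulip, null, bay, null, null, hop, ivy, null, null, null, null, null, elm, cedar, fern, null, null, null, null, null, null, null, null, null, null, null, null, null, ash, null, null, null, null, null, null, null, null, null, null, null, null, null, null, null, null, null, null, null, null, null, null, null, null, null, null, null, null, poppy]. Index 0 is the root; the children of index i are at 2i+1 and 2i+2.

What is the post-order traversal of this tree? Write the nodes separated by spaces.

elm hop poppy ash cedar fern ivy bay tulip

Post-order visits the left subtree, then the right subtree, then the node.
At tulip: no left child.
At tulip: go right to bay.
  At bay: go left to hop.
    At hop: no left child.
    At hop: go right to elm.
      elm is a leaf — visit elm.
    Visit hop.
  At bay: go right to ivy.
    At ivy: go left to cedar.
      At cedar: no left child.
      At cedar: go right to ash.
        At ash: go left to poppy.
          poppy is a leaf — visit poppy.
        At ash: no right child.
        Visit ash.
      Visit cedar.
    At ivy: go right to fern.
      fern is a leaf — visit fern.
    Visit ivy.
  Visit bay.
Visit tulip.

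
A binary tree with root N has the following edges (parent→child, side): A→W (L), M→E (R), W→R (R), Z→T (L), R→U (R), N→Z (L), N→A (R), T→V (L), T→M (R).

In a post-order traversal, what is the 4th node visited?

Post-order visits the left subtree, then the right subtree, then the node.
At N: go left to Z.
  At Z: go left to T.
    At T: go left to V.
      V is a leaf — visit V.
    At T: go right to M.
      At M: no left child.
      At M: go right to E.
        E is a leaf — visit E.
      Visit M.
    Visit T.
  At Z: no right child.
  Visit Z.
At N: go right to A.
  At A: go left to W.
    At W: no left child.
    At W: go right to R.
      At R: no left child.
      At R: go right to U.
        U is a leaf — visit U.
      Visit R.
    Visit W.
  At A: no right child.
  Visit A.
Visit N.
Full post-order sequence: V, E, M, T, Z, U, R, W, A, N.

T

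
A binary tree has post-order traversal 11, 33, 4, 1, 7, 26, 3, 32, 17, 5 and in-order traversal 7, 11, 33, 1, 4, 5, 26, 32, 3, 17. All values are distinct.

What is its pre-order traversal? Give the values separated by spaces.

The last element of post-order is the root; it splits in-order into left and right subtrees.
Root 5: left subtree has 5 nodes {7, 11, 33, 1, 4}, right has 4 {26, 32, 3, 17}.
  Root 7: left subtree has 0 nodes { }, right has 4 {11, 33, 1, 4}.
    Root 1: left subtree has 2 nodes {11, 33}, right has 1 {4}.
      Root 33: left subtree has 1 node {11}, right has 0 { }.
  Root 17: left subtree has 3 nodes {26, 32, 3}, right has 0 { }.
    Root 32: left subtree has 1 node {26}, right has 1 {3}.

5 7 1 33 11 4 17 32 26 3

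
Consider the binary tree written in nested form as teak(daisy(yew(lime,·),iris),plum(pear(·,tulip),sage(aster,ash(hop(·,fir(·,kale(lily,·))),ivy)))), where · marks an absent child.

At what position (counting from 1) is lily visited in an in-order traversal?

In-order visits the left subtree, then the node, then the right subtree.
At teak: go left to daisy.
  At daisy: go left to yew.
    At yew: go left to lime.
      lime is a leaf — visit lime.
    Visit yew.
    At yew: no right child.
  Visit daisy.
  At daisy: go right to iris.
    iris is a leaf — visit iris.
Visit teak.
At teak: go right to plum.
  At plum: go left to pear.
    At pear: no left child.
    Visit pear.
    At pear: go right to tulip.
      tulip is a leaf — visit tulip.
  Visit plum.
  At plum: go right to sage.
    At sage: go left to aster.
      aster is a leaf — visit aster.
    Visit sage.
    At sage: go right to ash.
      At ash: go left to hop.
        At hop: no left child.
        Visit hop.
        At hop: go right to fir.
          At fir: no left child.
          Visit fir.
          At fir: go right to kale.
            At kale: go left to lily.
              lily is a leaf — visit lily.
            Visit kale.
            At kale: no right child.
      Visit ash.
      At ash: go right to ivy.
        ivy is a leaf — visit ivy.
Full in-order sequence: lime, yew, daisy, iris, teak, pear, tulip, plum, aster, sage, hop, fir, lily, kale, ash, ivy.

13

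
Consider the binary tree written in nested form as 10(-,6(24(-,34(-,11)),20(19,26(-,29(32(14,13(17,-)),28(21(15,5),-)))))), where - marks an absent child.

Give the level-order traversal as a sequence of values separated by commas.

10, 6, 24, 20, 34, 19, 26, 11, 29, 32, 28, 14, 13, 21, 17, 15, 5

Level-order visits nodes level by level from the root, left to right within each level.
Level 0: 10
Level 1: 6
Level 2: 24, 20
Level 3: 34, 19, 26
Level 4: 11, 29
Level 5: 32, 28
Level 6: 14, 13, 21
Level 7: 17, 15, 5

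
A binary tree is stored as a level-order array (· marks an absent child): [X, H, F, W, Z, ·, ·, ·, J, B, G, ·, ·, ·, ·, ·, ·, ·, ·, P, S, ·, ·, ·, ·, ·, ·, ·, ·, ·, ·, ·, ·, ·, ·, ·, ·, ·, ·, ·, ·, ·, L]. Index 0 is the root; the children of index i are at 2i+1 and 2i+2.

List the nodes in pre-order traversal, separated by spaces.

Pre-order visits the node, then its left subtree, then its right subtree.
Visit X.
At X: go left to H.
  Visit H.
  At H: go left to W.
    Visit W.
    At W: no left child.
    At W: go right to J.
      J is a leaf — visit J.
  At H: go right to Z.
    Visit Z.
    At Z: go left to B.
      Visit B.
      At B: go left to P.
        P is a leaf — visit P.
      At B: go right to S.
        Visit S.
        At S: no left child.
        At S: go right to L.
          L is a leaf — visit L.
    At Z: go right to G.
      G is a leaf — visit G.
At X: go right to F.
  F is a leaf — visit F.

X H W J Z B P S L G F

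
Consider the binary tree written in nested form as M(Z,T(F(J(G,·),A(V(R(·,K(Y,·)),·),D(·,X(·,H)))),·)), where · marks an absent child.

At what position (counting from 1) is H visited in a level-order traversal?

13

Level-order visits nodes level by level from the root, left to right within each level.
Level 0: M
Level 1: Z, T
Level 2: F
Level 3: J, A
Level 4: G, V, D
Level 5: R, X
Level 6: K, H
Level 7: Y
Full level-order sequence: M, Z, T, F, J, A, G, V, D, R, X, K, H, Y.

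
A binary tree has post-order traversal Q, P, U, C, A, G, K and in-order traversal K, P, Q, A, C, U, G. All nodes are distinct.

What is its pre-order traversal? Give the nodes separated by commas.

K, G, A, P, Q, C, U

The last element of post-order is the root; it splits in-order into left and right subtrees.
Root K: left subtree has 0 nodes { }, right has 6 {P, Q, A, C, U, G}.
  Root G: left subtree has 5 nodes {P, Q, A, C, U}, right has 0 { }.
    Root A: left subtree has 2 nodes {P, Q}, right has 2 {C, U}.
      Root P: left subtree has 0 nodes { }, right has 1 {Q}.
      Root C: left subtree has 0 nodes { }, right has 1 {U}.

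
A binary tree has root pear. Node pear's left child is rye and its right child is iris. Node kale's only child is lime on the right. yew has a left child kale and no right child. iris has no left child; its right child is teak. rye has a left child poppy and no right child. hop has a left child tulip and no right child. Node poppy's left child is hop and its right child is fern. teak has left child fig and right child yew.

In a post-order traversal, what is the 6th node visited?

fig

Post-order visits the left subtree, then the right subtree, then the node.
At pear: go left to rye.
  At rye: go left to poppy.
    At poppy: go left to hop.
      At hop: go left to tulip.
        tulip is a leaf — visit tulip.
      At hop: no right child.
      Visit hop.
    At poppy: go right to fern.
      fern is a leaf — visit fern.
    Visit poppy.
  At rye: no right child.
  Visit rye.
At pear: go right to iris.
  At iris: no left child.
  At iris: go right to teak.
    At teak: go left to fig.
      fig is a leaf — visit fig.
    At teak: go right to yew.
      At yew: go left to kale.
        At kale: no left child.
        At kale: go right to lime.
          lime is a leaf — visit lime.
        Visit kale.
      At yew: no right child.
      Visit yew.
    Visit teak.
  Visit iris.
Visit pear.
Full post-order sequence: tulip, hop, fern, poppy, rye, fig, lime, kale, yew, teak, iris, pear.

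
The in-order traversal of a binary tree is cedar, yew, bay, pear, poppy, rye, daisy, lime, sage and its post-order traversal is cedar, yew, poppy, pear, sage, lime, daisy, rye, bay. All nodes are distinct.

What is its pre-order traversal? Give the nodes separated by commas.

The last element of post-order is the root; it splits in-order into left and right subtrees.
Root bay: left subtree has 2 nodes {cedar, yew}, right has 6 {pear, poppy, rye, daisy, lime, sage}.
  Root yew: left subtree has 1 node {cedar}, right has 0 { }.
  Root rye: left subtree has 2 nodes {pear, poppy}, right has 3 {daisy, lime, sage}.
    Root pear: left subtree has 0 nodes { }, right has 1 {poppy}.
    Root daisy: left subtree has 0 nodes { }, right has 2 {lime, sage}.
      Root lime: left subtree has 0 nodes { }, right has 1 {sage}.

bay, yew, cedar, rye, pear, poppy, daisy, lime, sage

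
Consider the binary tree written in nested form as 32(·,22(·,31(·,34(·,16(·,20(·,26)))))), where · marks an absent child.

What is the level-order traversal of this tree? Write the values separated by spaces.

Level-order visits nodes level by level from the root, left to right within each level.
Level 0: 32
Level 1: 22
Level 2: 31
Level 3: 34
Level 4: 16
Level 5: 20
Level 6: 26

32 22 31 34 16 20 26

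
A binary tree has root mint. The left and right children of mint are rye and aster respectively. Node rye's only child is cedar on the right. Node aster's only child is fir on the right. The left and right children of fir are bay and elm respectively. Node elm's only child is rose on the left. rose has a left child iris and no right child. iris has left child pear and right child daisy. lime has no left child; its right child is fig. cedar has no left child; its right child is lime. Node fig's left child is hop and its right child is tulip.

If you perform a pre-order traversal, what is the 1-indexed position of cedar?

3

Pre-order visits the node, then its left subtree, then its right subtree.
Visit mint.
At mint: go left to rye.
  Visit rye.
  At rye: no left child.
  At rye: go right to cedar.
    Visit cedar.
    At cedar: no left child.
    At cedar: go right to lime.
      Visit lime.
      At lime: no left child.
      At lime: go right to fig.
        Visit fig.
        At fig: go left to hop.
          hop is a leaf — visit hop.
        At fig: go right to tulip.
          tulip is a leaf — visit tulip.
At mint: go right to aster.
  Visit aster.
  At aster: no left child.
  At aster: go right to fir.
    Visit fir.
    At fir: go left to bay.
      bay is a leaf — visit bay.
    At fir: go right to elm.
      Visit elm.
      At elm: go left to rose.
        Visit rose.
        At rose: go left to iris.
          Visit iris.
          At iris: go left to pear.
            pear is a leaf — visit pear.
          At iris: go right to daisy.
            daisy is a leaf — visit daisy.
        At rose: no right child.
      At elm: no right child.
Full pre-order sequence: mint, rye, cedar, lime, fig, hop, tulip, aster, fir, bay, elm, rose, iris, pear, daisy.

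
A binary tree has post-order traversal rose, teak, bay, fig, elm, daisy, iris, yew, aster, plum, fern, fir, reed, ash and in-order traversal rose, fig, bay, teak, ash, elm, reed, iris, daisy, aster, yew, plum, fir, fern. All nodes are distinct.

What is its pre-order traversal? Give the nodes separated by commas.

ash, fig, rose, bay, teak, reed, elm, fir, plum, aster, iris, daisy, yew, fern

The last element of post-order is the root; it splits in-order into left and right subtrees.
Root ash: left subtree has 4 nodes {rose, fig, bay, teak}, right has 9 {elm, reed, iris, daisy, aster, yew, plum, fir, fern}.
  Root fig: left subtree has 1 node {rose}, right has 2 {bay, teak}.
    Root bay: left subtree has 0 nodes { }, right has 1 {teak}.
  Root reed: left subtree has 1 node {elm}, right has 7 {iris, daisy, aster, yew, plum, fir, fern}.
    Root fir: left subtree has 5 nodes {iris, daisy, aster, yew, plum}, right has 1 {fern}.
      Root plum: left subtree has 4 nodes {iris, daisy, aster, yew}, right has 0 { }.
        Root aster: left subtree has 2 nodes {iris, daisy}, right has 1 {yew}.
          Root iris: left subtree has 0 nodes { }, right has 1 {daisy}.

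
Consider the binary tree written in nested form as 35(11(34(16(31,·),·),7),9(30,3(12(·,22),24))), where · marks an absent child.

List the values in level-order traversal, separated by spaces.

Level-order visits nodes level by level from the root, left to right within each level.
Level 0: 35
Level 1: 11, 9
Level 2: 34, 7, 30, 3
Level 3: 16, 12, 24
Level 4: 31, 22

35 11 9 34 7 30 3 16 12 24 31 22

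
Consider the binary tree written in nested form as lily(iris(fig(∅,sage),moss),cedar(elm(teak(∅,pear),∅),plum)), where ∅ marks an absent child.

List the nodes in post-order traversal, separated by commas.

sage, fig, moss, iris, pear, teak, elm, plum, cedar, lily

Post-order visits the left subtree, then the right subtree, then the node.
At lily: go left to iris.
  At iris: go left to fig.
    At fig: no left child.
    At fig: go right to sage.
      sage is a leaf — visit sage.
    Visit fig.
  At iris: go right to moss.
    moss is a leaf — visit moss.
  Visit iris.
At lily: go right to cedar.
  At cedar: go left to elm.
    At elm: go left to teak.
      At teak: no left child.
      At teak: go right to pear.
        pear is a leaf — visit pear.
      Visit teak.
    At elm: no right child.
    Visit elm.
  At cedar: go right to plum.
    plum is a leaf — visit plum.
  Visit cedar.
Visit lily.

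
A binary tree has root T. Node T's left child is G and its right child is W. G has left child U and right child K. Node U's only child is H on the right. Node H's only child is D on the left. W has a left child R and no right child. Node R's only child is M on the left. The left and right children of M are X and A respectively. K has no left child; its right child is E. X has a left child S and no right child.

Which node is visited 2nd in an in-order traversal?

D

In-order visits the left subtree, then the node, then the right subtree.
At T: go left to G.
  At G: go left to U.
    At U: no left child.
    Visit U.
    At U: go right to H.
      At H: go left to D.
        D is a leaf — visit D.
      Visit H.
      At H: no right child.
  Visit G.
  At G: go right to K.
    At K: no left child.
    Visit K.
    At K: go right to E.
      E is a leaf — visit E.
Visit T.
At T: go right to W.
  At W: go left to R.
    At R: go left to M.
      At M: go left to X.
        At X: go left to S.
          S is a leaf — visit S.
        Visit X.
        At X: no right child.
      Visit M.
      At M: go right to A.
        A is a leaf — visit A.
    Visit R.
    At R: no right child.
  Visit W.
  At W: no right child.
Full in-order sequence: U, D, H, G, K, E, T, S, X, M, A, R, W.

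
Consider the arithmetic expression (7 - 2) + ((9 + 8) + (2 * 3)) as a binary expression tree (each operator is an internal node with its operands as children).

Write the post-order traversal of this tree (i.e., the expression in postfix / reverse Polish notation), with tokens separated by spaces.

7 2 - 9 8 + 2 3 * + +

Post-order on an expression tree gives postfix notation: for each operator, emit left operand, right operand, then the operator.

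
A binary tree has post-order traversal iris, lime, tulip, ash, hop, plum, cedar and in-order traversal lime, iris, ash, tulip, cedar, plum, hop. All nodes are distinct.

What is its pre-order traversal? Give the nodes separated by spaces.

cedar ash lime iris tulip plum hop

The last element of post-order is the root; it splits in-order into left and right subtrees.
Root cedar: left subtree has 4 nodes {lime, iris, ash, tulip}, right has 2 {plum, hop}.
  Root ash: left subtree has 2 nodes {lime, iris}, right has 1 {tulip}.
    Root lime: left subtree has 0 nodes { }, right has 1 {iris}.
  Root plum: left subtree has 0 nodes { }, right has 1 {hop}.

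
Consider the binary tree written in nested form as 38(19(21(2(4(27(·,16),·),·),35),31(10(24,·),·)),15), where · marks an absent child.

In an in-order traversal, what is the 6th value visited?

In-order visits the left subtree, then the node, then the right subtree.
At 38: go left to 19.
  At 19: go left to 21.
    At 21: go left to 2.
      At 2: go left to 4.
        At 4: go left to 27.
          At 27: no left child.
          Visit 27.
          At 27: go right to 16.
            16 is a leaf — visit 16.
        Visit 4.
        At 4: no right child.
      Visit 2.
      At 2: no right child.
    Visit 21.
    At 21: go right to 35.
      35 is a leaf — visit 35.
  Visit 19.
  At 19: go right to 31.
    At 31: go left to 10.
      At 10: go left to 24.
        24 is a leaf — visit 24.
      Visit 10.
      At 10: no right child.
    Visit 31.
    At 31: no right child.
Visit 38.
At 38: go right to 15.
  15 is a leaf — visit 15.
Full in-order sequence: 27, 16, 4, 2, 21, 35, 19, 24, 10, 31, 38, 15.

35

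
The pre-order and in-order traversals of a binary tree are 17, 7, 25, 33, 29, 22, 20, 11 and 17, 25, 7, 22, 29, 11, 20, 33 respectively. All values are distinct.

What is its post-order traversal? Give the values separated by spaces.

The first element of pre-order is the root; it splits in-order into left and right subtrees.
Root 17: left subtree has 0 nodes { }, right has 7 {25, 7, 22, 29, 11, 20, 33}.
  Root 7: left subtree has 1 node {25}, right has 5 {22, 29, 11, 20, 33}.
    Root 33: left subtree has 4 nodes {22, 29, 11, 20}, right has 0 { }.
      Root 29: left subtree has 1 node {22}, right has 2 {11, 20}.
        Root 20: left subtree has 1 node {11}, right has 0 { }.

25 22 11 20 29 33 7 17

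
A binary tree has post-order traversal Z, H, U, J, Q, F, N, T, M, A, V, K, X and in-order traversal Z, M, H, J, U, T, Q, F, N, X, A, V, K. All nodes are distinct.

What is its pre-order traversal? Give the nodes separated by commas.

The last element of post-order is the root; it splits in-order into left and right subtrees.
Root X: left subtree has 9 nodes {Z, M, H, J, U, T, Q, F, N}, right has 3 {A, V, K}.
  Root M: left subtree has 1 node {Z}, right has 7 {H, J, U, T, Q, F, N}.
    Root T: left subtree has 3 nodes {H, J, U}, right has 3 {Q, F, N}.
      Root J: left subtree has 1 node {H}, right has 1 {U}.
      Root N: left subtree has 2 nodes {Q, F}, right has 0 { }.
        Root F: left subtree has 1 node {Q}, right has 0 { }.
  Root K: left subtree has 2 nodes {A, V}, right has 0 { }.
    Root V: left subtree has 1 node {A}, right has 0 { }.

X, M, Z, T, J, H, U, N, F, Q, K, V, A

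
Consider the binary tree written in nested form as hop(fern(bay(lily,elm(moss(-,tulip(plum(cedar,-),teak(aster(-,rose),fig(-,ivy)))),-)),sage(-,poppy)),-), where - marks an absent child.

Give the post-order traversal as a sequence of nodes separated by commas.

lily, cedar, plum, rose, aster, ivy, fig, teak, tulip, moss, elm, bay, poppy, sage, fern, hop

Post-order visits the left subtree, then the right subtree, then the node.
At hop: go left to fern.
  At fern: go left to bay.
    At bay: go left to lily.
      lily is a leaf — visit lily.
    At bay: go right to elm.
      At elm: go left to moss.
        At moss: no left child.
        At moss: go right to tulip.
          At tulip: go left to plum.
            At plum: go left to cedar.
              cedar is a leaf — visit cedar.
            At plum: no right child.
            Visit plum.
          At tulip: go right to teak.
            At teak: go left to aster.
              At aster: no left child.
              At aster: go right to rose.
                rose is a leaf — visit rose.
              Visit aster.
            At teak: go right to fig.
              At fig: no left child.
              At fig: go right to ivy.
                ivy is a leaf — visit ivy.
              Visit fig.
            Visit teak.
          Visit tulip.
        Visit moss.
      At elm: no right child.
      Visit elm.
    Visit bay.
  At fern: go right to sage.
    At sage: no left child.
    At sage: go right to poppy.
      poppy is a leaf — visit poppy.
    Visit sage.
  Visit fern.
At hop: no right child.
Visit hop.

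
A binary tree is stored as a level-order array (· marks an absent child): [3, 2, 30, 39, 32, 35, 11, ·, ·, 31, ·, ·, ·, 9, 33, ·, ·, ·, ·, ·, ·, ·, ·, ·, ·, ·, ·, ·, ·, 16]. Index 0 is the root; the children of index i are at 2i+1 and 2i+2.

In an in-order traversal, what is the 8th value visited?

In-order visits the left subtree, then the node, then the right subtree.
At 3: go left to 2.
  At 2: go left to 39.
    39 is a leaf — visit 39.
  Visit 2.
  At 2: go right to 32.
    At 32: go left to 31.
      31 is a leaf — visit 31.
    Visit 32.
    At 32: no right child.
Visit 3.
At 3: go right to 30.
  At 30: go left to 35.
    35 is a leaf — visit 35.
  Visit 30.
  At 30: go right to 11.
    At 11: go left to 9.
      9 is a leaf — visit 9.
    Visit 11.
    At 11: go right to 33.
      At 33: go left to 16.
        16 is a leaf — visit 16.
      Visit 33.
      At 33: no right child.
Full in-order sequence: 39, 2, 31, 32, 3, 35, 30, 9, 11, 16, 33.

9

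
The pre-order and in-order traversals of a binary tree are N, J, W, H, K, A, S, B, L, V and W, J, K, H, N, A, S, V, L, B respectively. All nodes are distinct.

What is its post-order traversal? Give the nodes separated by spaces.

W K H J V L B S A N

The first element of pre-order is the root; it splits in-order into left and right subtrees.
Root N: left subtree has 4 nodes {W, J, K, H}, right has 5 {A, S, V, L, B}.
  Root J: left subtree has 1 node {W}, right has 2 {K, H}.
    Root H: left subtree has 1 node {K}, right has 0 { }.
  Root A: left subtree has 0 nodes { }, right has 4 {S, V, L, B}.
    Root S: left subtree has 0 nodes { }, right has 3 {V, L, B}.
      Root B: left subtree has 2 nodes {V, L}, right has 0 { }.
        Root L: left subtree has 1 node {V}, right has 0 { }.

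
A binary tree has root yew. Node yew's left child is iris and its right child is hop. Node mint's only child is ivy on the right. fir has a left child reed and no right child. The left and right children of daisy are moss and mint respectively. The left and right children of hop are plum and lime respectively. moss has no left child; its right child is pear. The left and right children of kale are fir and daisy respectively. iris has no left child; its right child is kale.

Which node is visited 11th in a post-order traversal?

Post-order visits the left subtree, then the right subtree, then the node.
At yew: go left to iris.
  At iris: no left child.
  At iris: go right to kale.
    At kale: go left to fir.
      At fir: go left to reed.
        reed is a leaf — visit reed.
      At fir: no right child.
      Visit fir.
    At kale: go right to daisy.
      At daisy: go left to moss.
        At moss: no left child.
        At moss: go right to pear.
          pear is a leaf — visit pear.
        Visit moss.
      At daisy: go right to mint.
        At mint: no left child.
        At mint: go right to ivy.
          ivy is a leaf — visit ivy.
        Visit mint.
      Visit daisy.
    Visit kale.
  Visit iris.
At yew: go right to hop.
  At hop: go left to plum.
    plum is a leaf — visit plum.
  At hop: go right to lime.
    lime is a leaf — visit lime.
  Visit hop.
Visit yew.
Full post-order sequence: reed, fir, pear, moss, ivy, mint, daisy, kale, iris, plum, lime, hop, yew.

lime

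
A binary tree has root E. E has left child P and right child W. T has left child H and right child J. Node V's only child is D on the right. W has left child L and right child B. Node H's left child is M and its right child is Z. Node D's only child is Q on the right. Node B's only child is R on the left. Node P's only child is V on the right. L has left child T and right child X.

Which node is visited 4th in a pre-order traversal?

D

Pre-order visits the node, then its left subtree, then its right subtree.
Visit E.
At E: go left to P.
  Visit P.
  At P: no left child.
  At P: go right to V.
    Visit V.
    At V: no left child.
    At V: go right to D.
      Visit D.
      At D: no left child.
      At D: go right to Q.
        Q is a leaf — visit Q.
At E: go right to W.
  Visit W.
  At W: go left to L.
    Visit L.
    At L: go left to T.
      Visit T.
      At T: go left to H.
        Visit H.
        At H: go left to M.
          M is a leaf — visit M.
        At H: go right to Z.
          Z is a leaf — visit Z.
      At T: go right to J.
        J is a leaf — visit J.
    At L: go right to X.
      X is a leaf — visit X.
  At W: go right to B.
    Visit B.
    At B: go left to R.
      R is a leaf — visit R.
    At B: no right child.
Full pre-order sequence: E, P, V, D, Q, W, L, T, H, M, Z, J, X, B, R.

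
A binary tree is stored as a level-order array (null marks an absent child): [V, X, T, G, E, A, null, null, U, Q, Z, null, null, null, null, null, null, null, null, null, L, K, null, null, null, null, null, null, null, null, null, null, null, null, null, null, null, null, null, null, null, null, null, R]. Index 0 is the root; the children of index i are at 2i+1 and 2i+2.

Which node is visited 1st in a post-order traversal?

U

Post-order visits the left subtree, then the right subtree, then the node.
At V: go left to X.
  At X: go left to G.
    At G: no left child.
    At G: go right to U.
      U is a leaf — visit U.
    Visit G.
  At X: go right to E.
    At E: go left to Q.
      At Q: no left child.
      At Q: go right to L.
        L is a leaf — visit L.
      Visit Q.
    At E: go right to Z.
      At Z: go left to K.
        At K: go left to R.
          R is a leaf — visit R.
        At K: no right child.
        Visit K.
      At Z: no right child.
      Visit Z.
    Visit E.
  Visit X.
At V: go right to T.
  At T: go left to A.
    A is a leaf — visit A.
  At T: no right child.
  Visit T.
Visit V.
Full post-order sequence: U, G, L, Q, R, K, Z, E, X, A, T, V.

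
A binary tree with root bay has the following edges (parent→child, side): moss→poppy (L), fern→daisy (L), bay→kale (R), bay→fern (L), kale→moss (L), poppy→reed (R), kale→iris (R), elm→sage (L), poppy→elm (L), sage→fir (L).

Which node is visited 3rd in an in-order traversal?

bay

In-order visits the left subtree, then the node, then the right subtree.
At bay: go left to fern.
  At fern: go left to daisy.
    daisy is a leaf — visit daisy.
  Visit fern.
  At fern: no right child.
Visit bay.
At bay: go right to kale.
  At kale: go left to moss.
    At moss: go left to poppy.
      At poppy: go left to elm.
        At elm: go left to sage.
          At sage: go left to fir.
            fir is a leaf — visit fir.
          Visit sage.
          At sage: no right child.
        Visit elm.
        At elm: no right child.
      Visit poppy.
      At poppy: go right to reed.
        reed is a leaf — visit reed.
    Visit moss.
    At moss: no right child.
  Visit kale.
  At kale: go right to iris.
    iris is a leaf — visit iris.
Full in-order sequence: daisy, fern, bay, fir, sage, elm, poppy, reed, moss, kale, iris.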